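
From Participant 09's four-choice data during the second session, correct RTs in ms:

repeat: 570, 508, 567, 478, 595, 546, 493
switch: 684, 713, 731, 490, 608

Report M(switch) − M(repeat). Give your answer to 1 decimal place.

108.5 ms

M(repeat) = 3757/7 = 536.714
M(switch) = 3226/5 = 645.200
Difference = 645.200 − 536.714 = 108.486 ms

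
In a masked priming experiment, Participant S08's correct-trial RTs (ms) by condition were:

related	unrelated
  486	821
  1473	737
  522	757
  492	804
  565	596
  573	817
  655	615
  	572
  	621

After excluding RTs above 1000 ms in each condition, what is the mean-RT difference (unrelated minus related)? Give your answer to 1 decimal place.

155.6 ms

related: exclude 1473
M(related) = 3293/6 = 548.833
M(unrelated) = 6340/9 = 704.444
Difference = 704.444 − 548.833 = 155.611 ms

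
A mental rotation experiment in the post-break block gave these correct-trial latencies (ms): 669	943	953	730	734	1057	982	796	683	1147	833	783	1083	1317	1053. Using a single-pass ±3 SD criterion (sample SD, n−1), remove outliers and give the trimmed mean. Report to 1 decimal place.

n = 15, ΣRT = 13763, M = 917.533
Σ(x−M)² = 509115.73; s = √(509115.73/14) = 190.697
Cutoffs: 917.533 ± 3·190.697 → [345.4, 1489.6]
No RTs fall outside the cutoffs; all 15 retained. Mean = 13763/15 = 917.533

917.5 ms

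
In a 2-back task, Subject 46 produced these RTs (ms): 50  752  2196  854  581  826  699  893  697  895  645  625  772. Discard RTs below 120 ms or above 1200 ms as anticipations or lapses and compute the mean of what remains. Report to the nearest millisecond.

Excluded: 50, 2196
Retained (n=11): Σ = 8239
Mean = 8239/11 = 749.0000

749 ms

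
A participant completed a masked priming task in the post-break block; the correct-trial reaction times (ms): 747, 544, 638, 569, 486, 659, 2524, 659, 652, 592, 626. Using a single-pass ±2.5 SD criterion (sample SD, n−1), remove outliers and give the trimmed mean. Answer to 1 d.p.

617.2 ms

n = 11, ΣRT = 8696, M = 790.545
Σ(x−M)² = 3352944.73; s = √(3352944.73/10) = 579.046
Cutoffs: 790.545 ± 2.5·579.046 → [-657.1, 2238.2]
Outside: 2524 → excluded.
Retained (n=10): Σ = 6172, mean = 6172/10 = 617.200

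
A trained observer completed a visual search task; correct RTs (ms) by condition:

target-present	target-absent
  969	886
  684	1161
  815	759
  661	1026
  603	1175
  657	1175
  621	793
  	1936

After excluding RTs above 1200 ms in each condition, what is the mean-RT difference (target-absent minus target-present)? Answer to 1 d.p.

target-absent: exclude 1936
M(target-present) = 5010/7 = 715.714
M(target-absent) = 6975/7 = 996.429
Difference = 996.429 − 715.714 = 280.714 ms

280.7 ms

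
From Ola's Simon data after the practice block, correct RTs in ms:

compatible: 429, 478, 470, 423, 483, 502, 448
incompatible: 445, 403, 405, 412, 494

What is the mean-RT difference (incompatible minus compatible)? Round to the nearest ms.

-30 ms

M(compatible) = 3233/7 = 461.857
M(incompatible) = 2159/5 = 431.800
Difference = 431.800 − 461.857 = -30.057 ms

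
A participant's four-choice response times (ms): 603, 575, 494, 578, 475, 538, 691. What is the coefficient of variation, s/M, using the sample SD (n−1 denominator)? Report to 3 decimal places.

n = 7, Σ = 3954, M = 564.8571
Σ(x−M)² = 31458.857; s = √(31458.857/6) = 72.4095
CV = 72.4095 / 564.8571 = 0.12819

0.128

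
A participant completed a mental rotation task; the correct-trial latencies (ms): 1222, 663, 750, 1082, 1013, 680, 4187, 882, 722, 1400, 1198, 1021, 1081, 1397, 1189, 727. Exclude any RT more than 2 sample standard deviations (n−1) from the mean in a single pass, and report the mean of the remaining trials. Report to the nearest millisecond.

1002 ms

n = 16, ΣRT = 19214, M = 1200.875
Σ(x−M)² = 10411275.75; s = √(10411275.75/15) = 833.118
Cutoffs: 1200.875 ± 2·833.118 → [-465.4, 2867.1]
Outside: 4187 → excluded.
Retained (n=15): Σ = 15027, mean = 15027/15 = 1001.800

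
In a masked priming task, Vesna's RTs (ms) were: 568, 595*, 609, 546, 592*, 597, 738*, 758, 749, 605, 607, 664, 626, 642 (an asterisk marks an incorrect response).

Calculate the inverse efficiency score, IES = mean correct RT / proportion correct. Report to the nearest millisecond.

807 ms

Correct trials (n=11): 568, 609, 546, 597, 758, 749, 605, 607, 664, 626, 642
Mean correct RT = 6971/11 = 633.7273 ms
Proportion correct = 11/14
IES = 633.7273 / (11/14) = 806.562 ms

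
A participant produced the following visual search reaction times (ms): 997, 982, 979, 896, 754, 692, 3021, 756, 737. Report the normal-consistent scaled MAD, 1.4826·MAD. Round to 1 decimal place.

207.6 ms

Sorted: 692, 737, 754, 756, 896, 979, 982, 997, 3021 → median = 896
|x − 896| sorted: 0, 83, 86, 101, 140, 142, 159, 204, 2125 → MAD = 140
Robust SD ≈ 1.4826 × 140 = 207.564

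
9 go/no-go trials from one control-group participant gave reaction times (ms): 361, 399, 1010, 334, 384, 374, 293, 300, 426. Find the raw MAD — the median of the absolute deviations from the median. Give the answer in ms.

Sorted: 293, 300, 334, 361, 374, 384, 399, 426, 1010 → median = 374
|x − 374|: 13, 25, 636, 40, 10, 0, 81, 74, 52
Sorted deviations: 0, 10, 13, 25, 40, 52, 74, 81, 636 → MAD = 40

40 ms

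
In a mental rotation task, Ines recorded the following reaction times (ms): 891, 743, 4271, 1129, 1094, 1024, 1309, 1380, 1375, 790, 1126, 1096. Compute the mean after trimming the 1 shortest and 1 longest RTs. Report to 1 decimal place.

Sorted: 743, 790, 891, 1024, 1094, 1096, 1126, 1129, 1309, 1375, 1380, 4271
Drop lowest 1 (743) and highest 1 (4271)
Remaining (n=10): Σ = 11214, mean = 11214/10 = 1121.400

1121.4 ms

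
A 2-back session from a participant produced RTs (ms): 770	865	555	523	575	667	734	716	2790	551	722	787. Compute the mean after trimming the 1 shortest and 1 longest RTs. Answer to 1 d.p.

694.2 ms

Sorted: 523, 551, 555, 575, 667, 716, 722, 734, 770, 787, 865, 2790
Drop lowest 1 (523) and highest 1 (2790)
Remaining (n=10): Σ = 6942, mean = 6942/10 = 694.200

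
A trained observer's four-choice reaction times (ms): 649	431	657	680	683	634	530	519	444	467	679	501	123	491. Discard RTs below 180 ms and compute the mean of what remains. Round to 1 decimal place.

566.5 ms

Excluded: 123
Retained (n=13): Σ = 7365
Mean = 7365/13 = 566.5385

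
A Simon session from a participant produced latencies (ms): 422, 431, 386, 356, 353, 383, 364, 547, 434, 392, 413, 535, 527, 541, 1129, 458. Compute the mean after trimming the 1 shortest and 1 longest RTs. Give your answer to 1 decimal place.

Sorted: 353, 356, 364, 383, 386, 392, 413, 422, 431, 434, 458, 527, 535, 541, 547, 1129
Drop lowest 1 (353) and highest 1 (1129)
Remaining (n=14): Σ = 6189, mean = 6189/14 = 442.071

442.1 ms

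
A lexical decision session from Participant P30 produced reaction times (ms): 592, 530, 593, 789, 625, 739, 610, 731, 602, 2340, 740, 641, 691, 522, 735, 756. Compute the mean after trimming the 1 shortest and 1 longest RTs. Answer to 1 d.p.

Sorted: 522, 530, 592, 593, 602, 610, 625, 641, 691, 731, 735, 739, 740, 756, 789, 2340
Drop lowest 1 (522) and highest 1 (2340)
Remaining (n=14): Σ = 9374, mean = 9374/14 = 669.571

669.6 ms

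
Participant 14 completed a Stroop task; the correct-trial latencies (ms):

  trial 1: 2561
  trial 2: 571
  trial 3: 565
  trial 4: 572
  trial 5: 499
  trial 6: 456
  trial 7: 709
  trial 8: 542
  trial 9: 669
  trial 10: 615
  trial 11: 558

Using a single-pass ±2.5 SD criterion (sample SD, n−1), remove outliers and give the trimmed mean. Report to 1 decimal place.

n = 11, ΣRT = 8317, M = 756.091
Σ(x−M)² = 3633294.91; s = √(3633294.91/10) = 602.768
Cutoffs: 756.091 ± 2.5·602.768 → [-750.8, 2263.0]
Outside: 2561 → excluded.
Retained (n=10): Σ = 5756, mean = 5756/10 = 575.600

575.6 ms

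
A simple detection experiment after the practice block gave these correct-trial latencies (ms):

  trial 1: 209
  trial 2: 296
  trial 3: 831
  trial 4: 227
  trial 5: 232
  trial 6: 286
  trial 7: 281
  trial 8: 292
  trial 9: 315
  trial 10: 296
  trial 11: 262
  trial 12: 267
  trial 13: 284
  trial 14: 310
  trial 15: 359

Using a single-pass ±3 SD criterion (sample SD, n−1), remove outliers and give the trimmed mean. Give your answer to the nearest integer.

280 ms

n = 15, ΣRT = 4747, M = 316.467
Σ(x−M)² = 303375.73; s = √(303375.73/14) = 147.206
Cutoffs: 316.467 ± 3·147.206 → [-125.2, 758.1]
Outside: 831 → excluded.
Retained (n=14): Σ = 3916, mean = 3916/14 = 279.714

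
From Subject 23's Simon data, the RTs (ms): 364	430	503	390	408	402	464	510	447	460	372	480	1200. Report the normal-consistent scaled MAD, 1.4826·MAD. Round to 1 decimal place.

66.7 ms

Sorted: 364, 372, 390, 402, 408, 430, 447, 460, 464, 480, 503, 510, 1200 → median = 447
|x − 447| sorted: 0, 13, 17, 17, 33, 39, 45, 56, 57, 63, 75, 83, 753 → MAD = 45
Robust SD ≈ 1.4826 × 45 = 66.717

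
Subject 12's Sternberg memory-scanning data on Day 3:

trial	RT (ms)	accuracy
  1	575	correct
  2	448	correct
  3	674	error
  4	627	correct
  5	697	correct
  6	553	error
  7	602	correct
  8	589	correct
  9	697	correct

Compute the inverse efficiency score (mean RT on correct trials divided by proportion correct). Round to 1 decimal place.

Correct trials (n=7): 575, 448, 627, 697, 602, 589, 697
Mean correct RT = 4235/7 = 605.0000 ms
Proportion correct = 7/9
IES = 605.0000 / (7/9) = 777.857 ms

777.9 ms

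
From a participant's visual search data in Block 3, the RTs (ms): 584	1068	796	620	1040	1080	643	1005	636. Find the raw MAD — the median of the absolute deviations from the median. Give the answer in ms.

Sorted: 584, 620, 636, 643, 796, 1005, 1040, 1068, 1080 → median = 796
|x − 796|: 212, 272, 0, 176, 244, 284, 153, 209, 160
Sorted deviations: 0, 153, 160, 176, 209, 212, 244, 272, 284 → MAD = 209

209 ms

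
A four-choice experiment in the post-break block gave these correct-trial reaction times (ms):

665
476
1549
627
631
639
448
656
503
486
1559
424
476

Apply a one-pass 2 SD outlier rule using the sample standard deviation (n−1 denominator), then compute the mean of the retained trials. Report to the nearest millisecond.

n = 13, ΣRT = 9139, M = 703.000
Σ(x−M)² = 1800174.00; s = √(1800174.00/12) = 387.317
Cutoffs: 703.000 ± 2·387.317 → [-71.6, 1477.6]
Outside: 1549, 1559 → excluded.
Retained (n=11): Σ = 6031, mean = 6031/11 = 548.273

548 ms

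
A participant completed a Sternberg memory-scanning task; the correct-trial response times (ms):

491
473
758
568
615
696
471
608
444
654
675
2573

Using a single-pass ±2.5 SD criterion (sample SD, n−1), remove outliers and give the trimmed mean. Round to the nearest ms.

n = 12, ΣRT = 9026, M = 752.167
Σ(x−M)² = 3727893.67; s = √(3727893.67/11) = 582.151
Cutoffs: 752.167 ± 2.5·582.151 → [-703.2, 2207.5]
Outside: 2573 → excluded.
Retained (n=11): Σ = 6453, mean = 6453/11 = 586.636

587 ms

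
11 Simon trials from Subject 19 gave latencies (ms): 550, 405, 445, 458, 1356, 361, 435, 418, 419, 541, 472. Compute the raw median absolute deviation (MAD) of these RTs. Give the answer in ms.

Sorted: 361, 405, 418, 419, 435, 445, 458, 472, 541, 550, 1356 → median = 445
|x − 445|: 105, 40, 0, 13, 911, 84, 10, 27, 26, 96, 27
Sorted deviations: 0, 10, 13, 26, 27, 27, 40, 84, 96, 105, 911 → MAD = 27

27 ms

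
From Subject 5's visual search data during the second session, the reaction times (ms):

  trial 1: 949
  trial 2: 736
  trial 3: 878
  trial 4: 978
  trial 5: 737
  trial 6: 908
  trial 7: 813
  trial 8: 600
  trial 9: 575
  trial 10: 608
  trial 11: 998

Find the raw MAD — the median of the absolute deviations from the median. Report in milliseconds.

136 ms

Sorted: 575, 600, 608, 736, 737, 813, 878, 908, 949, 978, 998 → median = 813
|x − 813|: 136, 77, 65, 165, 76, 95, 0, 213, 238, 205, 185
Sorted deviations: 0, 65, 76, 77, 95, 136, 165, 185, 205, 213, 238 → MAD = 136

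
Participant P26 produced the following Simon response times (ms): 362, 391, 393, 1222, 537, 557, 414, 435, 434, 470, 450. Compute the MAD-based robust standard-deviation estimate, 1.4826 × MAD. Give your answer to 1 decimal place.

62.3 ms

Sorted: 362, 391, 393, 414, 434, 435, 450, 470, 537, 557, 1222 → median = 435
|x − 435| sorted: 0, 1, 15, 21, 35, 42, 44, 73, 102, 122, 787 → MAD = 42
Robust SD ≈ 1.4826 × 42 = 62.269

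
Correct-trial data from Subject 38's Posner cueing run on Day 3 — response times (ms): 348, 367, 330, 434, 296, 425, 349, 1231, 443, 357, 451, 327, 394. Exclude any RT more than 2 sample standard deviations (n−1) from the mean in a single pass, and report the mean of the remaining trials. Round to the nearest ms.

n = 13, ΣRT = 5752, M = 442.462
Σ(x−M)² = 702677.23; s = √(702677.23/12) = 241.984
Cutoffs: 442.462 ± 2·241.984 → [-41.5, 926.4]
Outside: 1231 → excluded.
Retained (n=12): Σ = 4521, mean = 4521/12 = 376.750

377 ms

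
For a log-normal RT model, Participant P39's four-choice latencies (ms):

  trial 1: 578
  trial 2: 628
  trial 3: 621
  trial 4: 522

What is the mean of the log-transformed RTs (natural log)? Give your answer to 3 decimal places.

ln(RT): 6.3596, 6.4425, 6.4313, 6.2577
Σ ln(RT) = 25.4911
Mean = 25.4911/4 = 6.37278

6.373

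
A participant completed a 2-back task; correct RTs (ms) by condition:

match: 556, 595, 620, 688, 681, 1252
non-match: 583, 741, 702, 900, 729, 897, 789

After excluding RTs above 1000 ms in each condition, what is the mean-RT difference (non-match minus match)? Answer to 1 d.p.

135.0 ms

match: exclude 1252
M(match) = 3140/5 = 628.000
M(non-match) = 5341/7 = 763.000
Difference = 763.000 − 628.000 = 135.000 ms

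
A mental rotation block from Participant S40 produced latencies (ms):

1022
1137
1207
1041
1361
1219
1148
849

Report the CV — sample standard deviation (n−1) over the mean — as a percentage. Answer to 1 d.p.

13.7%

n = 8, Σ = 8984, M = 1123.0000
Σ(x−M)² = 165738.000; s = √(165738.000/7) = 153.8729
CV = 153.8729 / 1123.0000 = 0.13702 = 13.702%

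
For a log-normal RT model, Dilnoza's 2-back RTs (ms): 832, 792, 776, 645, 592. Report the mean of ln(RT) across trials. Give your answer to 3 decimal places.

6.581

ln(RT): 6.7238, 6.6746, 6.6542, 6.4693, 6.3835
Σ ln(RT) = 32.9053
Mean = 32.9053/5 = 6.58106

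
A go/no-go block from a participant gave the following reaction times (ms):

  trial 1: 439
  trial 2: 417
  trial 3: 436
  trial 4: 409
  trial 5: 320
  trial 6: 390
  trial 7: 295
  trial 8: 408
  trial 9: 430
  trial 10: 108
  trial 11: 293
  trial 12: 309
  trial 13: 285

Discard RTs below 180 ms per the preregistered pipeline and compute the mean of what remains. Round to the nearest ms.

369 ms

Excluded: 108
Retained (n=12): Σ = 4431
Mean = 4431/12 = 369.2500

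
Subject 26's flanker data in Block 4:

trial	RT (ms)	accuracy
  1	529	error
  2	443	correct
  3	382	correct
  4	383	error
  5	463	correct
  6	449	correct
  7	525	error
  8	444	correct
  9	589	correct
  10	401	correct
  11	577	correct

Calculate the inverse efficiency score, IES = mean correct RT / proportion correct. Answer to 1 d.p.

Correct trials (n=8): 443, 382, 463, 449, 444, 589, 401, 577
Mean correct RT = 3748/8 = 468.5000 ms
Proportion correct = 8/11
IES = 468.5000 / (8/11) = 644.188 ms

644.2 ms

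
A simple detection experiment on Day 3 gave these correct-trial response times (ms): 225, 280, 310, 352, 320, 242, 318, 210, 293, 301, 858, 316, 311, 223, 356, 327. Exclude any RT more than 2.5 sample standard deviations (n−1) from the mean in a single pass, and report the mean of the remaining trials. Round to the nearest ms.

292 ms

n = 16, ΣRT = 5242, M = 327.625
Σ(x−M)² = 330391.75; s = √(330391.75/15) = 148.412
Cutoffs: 327.625 ± 2.5·148.412 → [-43.4, 698.7]
Outside: 858 → excluded.
Retained (n=15): Σ = 4384, mean = 4384/15 = 292.267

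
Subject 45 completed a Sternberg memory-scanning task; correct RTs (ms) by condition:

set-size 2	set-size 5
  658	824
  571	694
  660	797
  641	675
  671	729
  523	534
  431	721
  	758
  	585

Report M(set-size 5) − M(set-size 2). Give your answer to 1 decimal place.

M(set-size 2) = 4155/7 = 593.571
M(set-size 5) = 6317/9 = 701.889
Difference = 701.889 − 593.571 = 108.317 ms

108.3 ms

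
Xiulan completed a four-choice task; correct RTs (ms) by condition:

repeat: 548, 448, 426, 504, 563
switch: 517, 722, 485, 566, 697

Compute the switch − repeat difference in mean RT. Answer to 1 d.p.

M(repeat) = 2489/5 = 497.800
M(switch) = 2987/5 = 597.400
Difference = 597.400 − 497.800 = 99.600 ms

99.6 ms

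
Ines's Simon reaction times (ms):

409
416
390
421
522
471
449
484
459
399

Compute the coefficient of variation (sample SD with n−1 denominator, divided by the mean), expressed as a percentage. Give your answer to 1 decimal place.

n = 10, Σ = 4420, M = 442.0000
Σ(x−M)² = 16102.000; s = √(16102.000/9) = 42.2979
CV = 42.2979 / 442.0000 = 0.09570 = 9.570%

9.6%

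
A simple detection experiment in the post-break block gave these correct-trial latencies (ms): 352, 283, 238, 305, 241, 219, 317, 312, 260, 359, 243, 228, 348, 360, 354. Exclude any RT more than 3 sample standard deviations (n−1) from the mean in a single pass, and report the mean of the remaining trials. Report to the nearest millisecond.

n = 15, ΣRT = 4419, M = 294.600
Σ(x−M)² = 39233.60; s = √(39233.60/14) = 52.938
Cutoffs: 294.600 ± 3·52.938 → [135.8, 453.4]
No RTs fall outside the cutoffs; all 15 retained. Mean = 4419/15 = 294.600

295 ms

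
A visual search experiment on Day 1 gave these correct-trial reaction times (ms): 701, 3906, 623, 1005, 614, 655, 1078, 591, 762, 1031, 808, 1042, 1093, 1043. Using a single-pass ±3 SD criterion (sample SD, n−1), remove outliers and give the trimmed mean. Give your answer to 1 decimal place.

849.7 ms

n = 14, ΣRT = 14952, M = 1068.000
Σ(x−M)² = 9159772.00; s = √(9159772.00/13) = 839.403
Cutoffs: 1068.000 ± 3·839.403 → [-1450.2, 3586.2]
Outside: 3906 → excluded.
Retained (n=13): Σ = 11046, mean = 11046/13 = 849.692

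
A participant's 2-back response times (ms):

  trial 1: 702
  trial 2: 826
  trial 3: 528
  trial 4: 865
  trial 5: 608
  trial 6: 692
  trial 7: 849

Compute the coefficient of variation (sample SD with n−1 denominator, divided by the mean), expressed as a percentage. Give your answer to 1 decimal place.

n = 7, Σ = 5070, M = 724.2857
Σ(x−M)² = 99289.429; s = √(99289.429/6) = 128.6400
CV = 128.6400 / 724.2857 = 0.17761 = 17.761%

17.8%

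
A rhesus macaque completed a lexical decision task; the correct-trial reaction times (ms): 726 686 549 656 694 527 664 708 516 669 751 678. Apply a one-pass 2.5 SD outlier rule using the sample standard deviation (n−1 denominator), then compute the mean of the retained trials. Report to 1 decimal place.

652.0 ms

n = 12, ΣRT = 7824, M = 652.000
Σ(x−M)² = 67188.00; s = √(67188.00/11) = 78.154
Cutoffs: 652.000 ± 2.5·78.154 → [456.6, 847.4]
No RTs fall outside the cutoffs; all 12 retained. Mean = 7824/12 = 652.000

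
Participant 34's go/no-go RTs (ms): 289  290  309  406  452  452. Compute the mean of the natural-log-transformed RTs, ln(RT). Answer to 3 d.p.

5.884

ln(RT): 5.6664, 5.6699, 5.7333, 6.0064, 6.1137, 6.1137
Σ ln(RT) = 35.3034
Mean = 35.3034/6 = 5.88389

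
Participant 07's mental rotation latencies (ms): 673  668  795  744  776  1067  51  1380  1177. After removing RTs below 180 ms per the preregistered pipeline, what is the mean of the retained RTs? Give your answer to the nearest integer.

910 ms

Excluded: 51
Retained (n=8): Σ = 7280
Mean = 7280/8 = 910.0000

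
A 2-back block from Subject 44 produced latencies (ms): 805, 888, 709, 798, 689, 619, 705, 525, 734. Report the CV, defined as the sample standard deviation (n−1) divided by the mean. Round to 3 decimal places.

0.149

n = 9, Σ = 6472, M = 719.1111
Σ(x−M)² = 91254.889; s = √(91254.889/8) = 106.8029
CV = 106.8029 / 719.1111 = 0.14852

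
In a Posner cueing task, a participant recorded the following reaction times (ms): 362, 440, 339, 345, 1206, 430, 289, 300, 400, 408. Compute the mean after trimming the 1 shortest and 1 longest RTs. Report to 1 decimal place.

Sorted: 289, 300, 339, 345, 362, 400, 408, 430, 440, 1206
Drop lowest 1 (289) and highest 1 (1206)
Remaining (n=8): Σ = 3024, mean = 3024/8 = 378.000

378.0 ms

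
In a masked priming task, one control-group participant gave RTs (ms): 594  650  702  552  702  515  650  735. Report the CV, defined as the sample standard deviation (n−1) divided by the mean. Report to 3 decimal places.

0.122

n = 8, Σ = 5100, M = 637.5000
Σ(x−M)² = 42348.000; s = √(42348.000/7) = 77.7799
CV = 77.7799 / 637.5000 = 0.12201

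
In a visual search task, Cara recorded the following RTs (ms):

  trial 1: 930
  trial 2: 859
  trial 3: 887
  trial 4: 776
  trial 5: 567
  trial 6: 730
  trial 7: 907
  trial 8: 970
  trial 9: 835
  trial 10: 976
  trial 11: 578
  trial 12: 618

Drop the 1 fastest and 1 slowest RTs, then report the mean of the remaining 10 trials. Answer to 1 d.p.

Sorted: 567, 578, 618, 730, 776, 835, 859, 887, 907, 930, 970, 976
Drop lowest 1 (567) and highest 1 (976)
Remaining (n=10): Σ = 8090, mean = 8090/10 = 809.000

809.0 ms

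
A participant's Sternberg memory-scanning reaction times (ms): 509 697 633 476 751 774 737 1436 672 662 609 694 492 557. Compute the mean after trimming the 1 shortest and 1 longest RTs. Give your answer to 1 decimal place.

648.9 ms

Sorted: 476, 492, 509, 557, 609, 633, 662, 672, 694, 697, 737, 751, 774, 1436
Drop lowest 1 (476) and highest 1 (1436)
Remaining (n=12): Σ = 7787, mean = 7787/12 = 648.917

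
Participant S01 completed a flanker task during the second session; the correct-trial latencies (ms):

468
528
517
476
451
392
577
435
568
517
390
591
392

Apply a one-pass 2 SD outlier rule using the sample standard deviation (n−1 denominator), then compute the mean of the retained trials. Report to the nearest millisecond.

n = 13, ΣRT = 6302, M = 484.769
Σ(x−M)² = 60834.31; s = √(60834.31/12) = 71.201
Cutoffs: 484.769 ± 2·71.201 → [342.4, 627.2]
No RTs fall outside the cutoffs; all 13 retained. Mean = 6302/13 = 484.769

485 ms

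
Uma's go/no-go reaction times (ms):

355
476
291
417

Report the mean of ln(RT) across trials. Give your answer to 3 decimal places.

ln(RT): 5.8721, 6.1654, 5.6733, 6.0331
Σ ln(RT) = 23.7439
Mean = 23.7439/4 = 5.93599

5.936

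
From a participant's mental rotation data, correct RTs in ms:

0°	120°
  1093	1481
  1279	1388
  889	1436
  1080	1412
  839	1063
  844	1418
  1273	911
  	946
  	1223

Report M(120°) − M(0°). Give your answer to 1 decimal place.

M(0°) = 7297/7 = 1042.429
M(120°) = 11278/9 = 1253.111
Difference = 1253.111 − 1042.429 = 210.683 ms

210.7 ms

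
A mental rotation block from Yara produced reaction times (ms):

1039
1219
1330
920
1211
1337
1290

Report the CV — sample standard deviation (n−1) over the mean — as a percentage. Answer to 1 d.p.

n = 7, Σ = 8346, M = 1192.2857
Σ(x−M)² = 148155.429; s = √(148155.429/6) = 157.1387
CV = 157.1387 / 1192.2857 = 0.13180 = 13.180%

13.2%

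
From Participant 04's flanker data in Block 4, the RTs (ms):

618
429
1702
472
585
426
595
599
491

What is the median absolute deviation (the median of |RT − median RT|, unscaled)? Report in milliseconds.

94 ms

Sorted: 426, 429, 472, 491, 585, 595, 599, 618, 1702 → median = 585
|x − 585|: 33, 156, 1117, 113, 0, 159, 10, 14, 94
Sorted deviations: 0, 10, 14, 33, 94, 113, 156, 159, 1117 → MAD = 94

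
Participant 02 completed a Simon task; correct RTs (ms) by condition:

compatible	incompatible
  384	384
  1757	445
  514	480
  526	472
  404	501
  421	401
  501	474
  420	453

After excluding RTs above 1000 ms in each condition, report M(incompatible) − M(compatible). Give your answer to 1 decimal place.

compatible: exclude 1757
M(compatible) = 3170/7 = 452.857
M(incompatible) = 3610/8 = 451.250
Difference = 451.250 − 452.857 = -1.607 ms

-1.6 ms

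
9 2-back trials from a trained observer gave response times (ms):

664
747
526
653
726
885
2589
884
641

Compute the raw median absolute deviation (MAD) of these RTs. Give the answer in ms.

85 ms

Sorted: 526, 641, 653, 664, 726, 747, 884, 885, 2589 → median = 726
|x − 726|: 62, 21, 200, 73, 0, 159, 1863, 158, 85
Sorted deviations: 0, 21, 62, 73, 85, 158, 159, 200, 1863 → MAD = 85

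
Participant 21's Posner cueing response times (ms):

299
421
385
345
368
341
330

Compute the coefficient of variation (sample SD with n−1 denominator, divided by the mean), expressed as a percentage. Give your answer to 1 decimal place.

11.2%

n = 7, Σ = 2489, M = 355.5714
Σ(x−M)² = 9479.714; s = √(9479.714/6) = 39.7486
CV = 39.7486 / 355.5714 = 0.11179 = 11.179%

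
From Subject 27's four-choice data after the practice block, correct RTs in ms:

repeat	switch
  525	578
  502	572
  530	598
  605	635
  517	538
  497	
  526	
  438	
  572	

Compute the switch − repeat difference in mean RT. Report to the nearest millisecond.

M(repeat) = 4712/9 = 523.556
M(switch) = 2921/5 = 584.200
Difference = 584.200 − 523.556 = 60.644 ms

61 ms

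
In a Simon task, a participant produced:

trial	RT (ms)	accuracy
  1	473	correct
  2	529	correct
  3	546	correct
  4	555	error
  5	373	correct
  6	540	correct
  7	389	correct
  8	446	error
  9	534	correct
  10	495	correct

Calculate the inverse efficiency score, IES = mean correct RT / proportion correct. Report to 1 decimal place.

606.1 ms

Correct trials (n=8): 473, 529, 546, 373, 540, 389, 534, 495
Mean correct RT = 3879/8 = 484.8750 ms
Proportion correct = 8/10
IES = 484.8750 / (8/10) = 606.094 ms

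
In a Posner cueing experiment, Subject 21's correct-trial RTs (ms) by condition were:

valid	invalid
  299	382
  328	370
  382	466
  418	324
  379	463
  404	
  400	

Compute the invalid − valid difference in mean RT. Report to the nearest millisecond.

28 ms

M(valid) = 2610/7 = 372.857
M(invalid) = 2005/5 = 401.000
Difference = 401.000 − 372.857 = 28.143 ms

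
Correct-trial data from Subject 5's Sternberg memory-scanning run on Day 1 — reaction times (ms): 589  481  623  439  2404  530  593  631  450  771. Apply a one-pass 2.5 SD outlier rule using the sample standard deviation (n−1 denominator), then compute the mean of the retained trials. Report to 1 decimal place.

567.4 ms

n = 10, ΣRT = 7511, M = 751.100
Σ(x−M)² = 3124486.90; s = √(3124486.90/9) = 589.207
Cutoffs: 751.100 ± 2.5·589.207 → [-721.9, 2224.1]
Outside: 2404 → excluded.
Retained (n=9): Σ = 5107, mean = 5107/9 = 567.444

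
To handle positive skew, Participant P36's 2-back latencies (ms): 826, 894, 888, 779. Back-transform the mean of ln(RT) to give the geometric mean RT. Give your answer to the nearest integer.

845 ms

ln(RT): 6.7166, 6.7957, 6.7890, 6.6580
Mean ln(RT) = 26.9593/4 = 6.73982
Geometric mean = exp(6.73982) = 845.41 ms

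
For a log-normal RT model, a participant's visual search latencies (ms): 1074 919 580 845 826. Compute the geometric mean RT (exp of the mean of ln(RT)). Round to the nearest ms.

832 ms

ln(RT): 6.9791, 6.8233, 6.3630, 6.7393, 6.7166
Mean ln(RT) = 33.6214/5 = 6.72428
Geometric mean = exp(6.72428) = 832.37 ms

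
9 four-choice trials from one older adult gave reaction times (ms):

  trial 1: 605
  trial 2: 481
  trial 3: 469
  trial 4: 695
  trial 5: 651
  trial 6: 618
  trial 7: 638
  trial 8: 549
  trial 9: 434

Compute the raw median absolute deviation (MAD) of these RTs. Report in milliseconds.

56 ms

Sorted: 434, 469, 481, 549, 605, 618, 638, 651, 695 → median = 605
|x − 605|: 0, 124, 136, 90, 46, 13, 33, 56, 171
Sorted deviations: 0, 13, 33, 46, 56, 90, 124, 136, 171 → MAD = 56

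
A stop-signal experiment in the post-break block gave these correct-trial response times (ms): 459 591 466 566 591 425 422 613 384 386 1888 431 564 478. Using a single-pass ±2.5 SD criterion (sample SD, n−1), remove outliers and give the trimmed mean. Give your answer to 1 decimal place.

490.5 ms

n = 14, ΣRT = 8264, M = 590.286
Σ(x−M)² = 1896448.86; s = √(1896448.86/13) = 381.943
Cutoffs: 590.286 ± 2.5·381.943 → [-364.6, 1545.1]
Outside: 1888 → excluded.
Retained (n=13): Σ = 6376, mean = 6376/13 = 490.462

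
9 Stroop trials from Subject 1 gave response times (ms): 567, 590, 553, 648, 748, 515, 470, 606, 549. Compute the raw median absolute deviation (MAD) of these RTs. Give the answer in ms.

39 ms

Sorted: 470, 515, 549, 553, 567, 590, 606, 648, 748 → median = 567
|x − 567|: 0, 23, 14, 81, 181, 52, 97, 39, 18
Sorted deviations: 0, 14, 18, 23, 39, 52, 81, 97, 181 → MAD = 39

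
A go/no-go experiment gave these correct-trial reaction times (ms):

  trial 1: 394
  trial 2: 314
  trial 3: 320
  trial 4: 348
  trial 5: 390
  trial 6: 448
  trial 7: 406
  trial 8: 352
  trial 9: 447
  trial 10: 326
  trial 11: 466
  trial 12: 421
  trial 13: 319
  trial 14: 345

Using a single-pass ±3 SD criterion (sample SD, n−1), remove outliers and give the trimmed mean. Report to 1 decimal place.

n = 14, ΣRT = 5296, M = 378.286
Σ(x−M)² = 36746.86; s = √(36746.86/13) = 53.167
Cutoffs: 378.286 ± 3·53.167 → [218.8, 537.8]
No RTs fall outside the cutoffs; all 14 retained. Mean = 5296/14 = 378.286

378.3 ms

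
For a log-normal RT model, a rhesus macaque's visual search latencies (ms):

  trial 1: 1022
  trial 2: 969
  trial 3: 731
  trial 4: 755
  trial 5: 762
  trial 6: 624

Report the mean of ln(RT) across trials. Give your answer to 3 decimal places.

6.683

ln(RT): 6.9295, 6.8763, 6.5944, 6.6267, 6.6359, 6.4362
Σ ln(RT) = 40.0990
Mean = 40.0990/6 = 6.68317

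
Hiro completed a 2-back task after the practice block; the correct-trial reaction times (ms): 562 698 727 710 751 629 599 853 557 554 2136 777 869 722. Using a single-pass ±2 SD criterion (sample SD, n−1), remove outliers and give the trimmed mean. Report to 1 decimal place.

692.9 ms

n = 14, ΣRT = 11144, M = 796.000
Σ(x−M)² = 2070940.00; s = √(2070940.00/13) = 399.128
Cutoffs: 796.000 ± 2·399.128 → [-2.3, 1594.3]
Outside: 2136 → excluded.
Retained (n=13): Σ = 9008, mean = 9008/13 = 692.923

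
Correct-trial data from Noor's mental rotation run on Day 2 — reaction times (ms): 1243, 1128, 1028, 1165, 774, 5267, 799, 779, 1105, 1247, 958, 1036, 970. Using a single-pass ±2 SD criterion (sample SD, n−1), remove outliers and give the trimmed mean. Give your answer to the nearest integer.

n = 13, ΣRT = 17499, M = 1346.077
Σ(x−M)² = 16970042.92; s = √(16970042.92/12) = 1189.189
Cutoffs: 1346.077 ± 2·1189.189 → [-1032.3, 3724.5]
Outside: 5267 → excluded.
Retained (n=12): Σ = 12232, mean = 12232/12 = 1019.333

1019 ms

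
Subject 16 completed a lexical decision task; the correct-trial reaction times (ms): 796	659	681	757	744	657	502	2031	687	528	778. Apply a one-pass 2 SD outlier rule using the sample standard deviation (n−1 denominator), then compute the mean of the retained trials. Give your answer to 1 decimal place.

n = 11, ΣRT = 8820, M = 801.818
Σ(x−M)² = 1750857.64; s = √(1750857.64/10) = 418.433
Cutoffs: 801.818 ± 2·418.433 → [-35.0, 1638.7]
Outside: 2031 → excluded.
Retained (n=10): Σ = 6789, mean = 6789/10 = 678.900

678.9 ms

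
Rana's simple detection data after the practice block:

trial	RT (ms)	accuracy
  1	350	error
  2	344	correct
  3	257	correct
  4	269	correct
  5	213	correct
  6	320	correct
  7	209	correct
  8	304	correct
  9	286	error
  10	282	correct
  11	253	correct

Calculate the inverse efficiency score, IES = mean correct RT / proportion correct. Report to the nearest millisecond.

333 ms

Correct trials (n=9): 344, 257, 269, 213, 320, 209, 304, 282, 253
Mean correct RT = 2451/9 = 272.3333 ms
Proportion correct = 9/11
IES = 272.3333 / (9/11) = 332.852 ms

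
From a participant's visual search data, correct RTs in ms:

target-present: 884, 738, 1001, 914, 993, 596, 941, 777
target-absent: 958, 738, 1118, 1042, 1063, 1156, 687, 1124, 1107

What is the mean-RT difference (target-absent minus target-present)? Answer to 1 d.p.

143.7 ms

M(target-present) = 6844/8 = 855.500
M(target-absent) = 8993/9 = 999.222
Difference = 999.222 − 855.500 = 143.722 ms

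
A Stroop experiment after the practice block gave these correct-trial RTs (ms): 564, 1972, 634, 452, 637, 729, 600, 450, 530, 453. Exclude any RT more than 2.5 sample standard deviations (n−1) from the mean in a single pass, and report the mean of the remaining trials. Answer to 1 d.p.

561.0 ms

n = 10, ΣRT = 7021, M = 702.100
Σ(x−M)² = 1869514.90; s = √(1869514.90/9) = 455.767
Cutoffs: 702.100 ± 2.5·455.767 → [-437.3, 1841.5]
Outside: 1972 → excluded.
Retained (n=9): Σ = 5049, mean = 5049/9 = 561.000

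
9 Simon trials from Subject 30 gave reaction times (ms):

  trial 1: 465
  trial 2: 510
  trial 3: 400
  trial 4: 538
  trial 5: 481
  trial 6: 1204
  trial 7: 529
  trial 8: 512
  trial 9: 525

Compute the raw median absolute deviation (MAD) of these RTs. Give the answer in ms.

26 ms

Sorted: 400, 465, 481, 510, 512, 525, 529, 538, 1204 → median = 512
|x − 512|: 47, 2, 112, 26, 31, 692, 17, 0, 13
Sorted deviations: 0, 2, 13, 17, 26, 31, 47, 112, 692 → MAD = 26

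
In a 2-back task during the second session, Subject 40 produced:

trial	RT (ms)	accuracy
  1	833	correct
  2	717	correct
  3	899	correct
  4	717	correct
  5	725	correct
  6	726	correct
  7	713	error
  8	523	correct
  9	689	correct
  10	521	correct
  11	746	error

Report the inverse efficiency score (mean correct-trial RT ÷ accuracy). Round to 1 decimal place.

Correct trials (n=9): 833, 717, 899, 717, 725, 726, 523, 689, 521
Mean correct RT = 6350/9 = 705.5556 ms
Proportion correct = 9/11
IES = 705.5556 / (9/11) = 862.346 ms

862.3 ms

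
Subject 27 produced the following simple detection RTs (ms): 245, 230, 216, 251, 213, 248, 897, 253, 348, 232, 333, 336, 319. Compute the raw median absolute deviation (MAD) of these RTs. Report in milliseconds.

35 ms

Sorted: 213, 216, 230, 232, 245, 248, 251, 253, 319, 333, 336, 348, 897 → median = 251
|x − 251|: 6, 21, 35, 0, 38, 3, 646, 2, 97, 19, 82, 85, 68
Sorted deviations: 0, 2, 3, 6, 19, 21, 35, 38, 68, 82, 85, 97, 646 → MAD = 35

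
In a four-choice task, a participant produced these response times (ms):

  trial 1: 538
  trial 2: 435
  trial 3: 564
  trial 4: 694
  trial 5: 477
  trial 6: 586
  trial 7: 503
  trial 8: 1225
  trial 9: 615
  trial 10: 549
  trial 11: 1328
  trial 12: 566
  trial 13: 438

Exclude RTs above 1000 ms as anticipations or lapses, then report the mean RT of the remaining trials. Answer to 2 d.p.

Excluded: 1225, 1328
Retained (n=11): Σ = 5965
Mean = 5965/11 = 542.2727

542.27 ms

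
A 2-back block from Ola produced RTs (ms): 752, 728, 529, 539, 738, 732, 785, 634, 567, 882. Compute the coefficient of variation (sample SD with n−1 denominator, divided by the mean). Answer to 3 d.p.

n = 10, Σ = 6886, M = 688.6000
Σ(x−M)² = 122212.400; s = √(122212.400/9) = 116.5296
CV = 116.5296 / 688.6000 = 0.16923

0.169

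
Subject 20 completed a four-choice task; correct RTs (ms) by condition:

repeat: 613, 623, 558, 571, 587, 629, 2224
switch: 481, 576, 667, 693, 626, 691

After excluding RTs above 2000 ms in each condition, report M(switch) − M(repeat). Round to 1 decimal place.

25.5 ms

repeat: exclude 2224
M(repeat) = 3581/6 = 596.833
M(switch) = 3734/6 = 622.333
Difference = 622.333 − 596.833 = 25.500 ms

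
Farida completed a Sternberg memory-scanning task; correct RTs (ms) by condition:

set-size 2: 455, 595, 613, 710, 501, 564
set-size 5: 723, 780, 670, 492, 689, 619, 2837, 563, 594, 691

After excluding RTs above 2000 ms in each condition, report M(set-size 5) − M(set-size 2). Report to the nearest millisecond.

74 ms

set-size 5: exclude 2837
M(set-size 2) = 3438/6 = 573.000
M(set-size 5) = 5821/9 = 646.778
Difference = 646.778 − 573.000 = 73.778 ms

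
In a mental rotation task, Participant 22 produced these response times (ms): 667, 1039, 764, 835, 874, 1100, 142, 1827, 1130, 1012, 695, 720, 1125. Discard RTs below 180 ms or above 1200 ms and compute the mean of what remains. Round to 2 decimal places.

905.55 ms

Excluded: 142, 1827
Retained (n=11): Σ = 9961
Mean = 9961/11 = 905.5455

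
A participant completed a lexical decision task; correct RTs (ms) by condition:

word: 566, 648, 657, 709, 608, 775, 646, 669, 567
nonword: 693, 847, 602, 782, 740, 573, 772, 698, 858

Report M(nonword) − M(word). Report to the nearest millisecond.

M(word) = 5845/9 = 649.444
M(nonword) = 6565/9 = 729.444
Difference = 729.444 − 649.444 = 80.000 ms

80 ms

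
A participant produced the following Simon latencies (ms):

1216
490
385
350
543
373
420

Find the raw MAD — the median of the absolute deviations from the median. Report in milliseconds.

70 ms

Sorted: 350, 373, 385, 420, 490, 543, 1216 → median = 420
|x − 420|: 796, 70, 35, 70, 123, 47, 0
Sorted deviations: 0, 35, 47, 70, 70, 123, 796 → MAD = 70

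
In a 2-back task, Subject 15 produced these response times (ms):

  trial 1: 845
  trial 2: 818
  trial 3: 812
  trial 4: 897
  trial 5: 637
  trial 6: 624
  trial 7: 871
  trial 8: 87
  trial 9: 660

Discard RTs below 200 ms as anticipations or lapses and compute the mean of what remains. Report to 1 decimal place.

770.5 ms

Excluded: 87
Retained (n=8): Σ = 6164
Mean = 6164/8 = 770.5000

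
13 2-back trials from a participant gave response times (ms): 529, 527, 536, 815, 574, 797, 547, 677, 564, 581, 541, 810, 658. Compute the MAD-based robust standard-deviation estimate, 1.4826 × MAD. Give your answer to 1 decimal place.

66.7 ms

Sorted: 527, 529, 536, 541, 547, 564, 574, 581, 658, 677, 797, 810, 815 → median = 574
|x − 574| sorted: 0, 7, 10, 27, 33, 38, 45, 47, 84, 103, 223, 236, 241 → MAD = 45
Robust SD ≈ 1.4826 × 45 = 66.717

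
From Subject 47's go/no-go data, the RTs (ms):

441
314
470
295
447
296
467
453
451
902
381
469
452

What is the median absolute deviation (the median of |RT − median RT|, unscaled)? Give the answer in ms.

18 ms

Sorted: 295, 296, 314, 381, 441, 447, 451, 452, 453, 467, 469, 470, 902 → median = 451
|x − 451|: 10, 137, 19, 156, 4, 155, 16, 2, 0, 451, 70, 18, 1
Sorted deviations: 0, 1, 2, 4, 10, 16, 18, 19, 70, 137, 155, 156, 451 → MAD = 18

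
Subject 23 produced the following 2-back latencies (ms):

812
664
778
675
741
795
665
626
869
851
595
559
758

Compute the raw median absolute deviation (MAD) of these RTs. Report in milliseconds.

76 ms

Sorted: 559, 595, 626, 664, 665, 675, 741, 758, 778, 795, 812, 851, 869 → median = 741
|x − 741|: 71, 77, 37, 66, 0, 54, 76, 115, 128, 110, 146, 182, 17
Sorted deviations: 0, 17, 37, 54, 66, 71, 76, 77, 110, 115, 128, 146, 182 → MAD = 76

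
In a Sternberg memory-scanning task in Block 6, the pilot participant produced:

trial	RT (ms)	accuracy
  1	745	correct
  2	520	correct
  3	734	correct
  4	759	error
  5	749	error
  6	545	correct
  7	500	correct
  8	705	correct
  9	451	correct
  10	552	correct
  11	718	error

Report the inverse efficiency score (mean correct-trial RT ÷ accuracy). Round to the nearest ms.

817 ms

Correct trials (n=8): 745, 520, 734, 545, 500, 705, 451, 552
Mean correct RT = 4752/8 = 594.0000 ms
Proportion correct = 8/11
IES = 594.0000 / (8/11) = 816.750 ms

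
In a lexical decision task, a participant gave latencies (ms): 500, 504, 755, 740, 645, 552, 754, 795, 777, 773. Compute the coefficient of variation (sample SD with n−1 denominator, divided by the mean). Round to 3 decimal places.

n = 10, Σ = 6795, M = 679.5000
Σ(x−M)² = 126966.500; s = √(126966.500/9) = 118.7745
CV = 118.7745 / 679.5000 = 0.17480

0.175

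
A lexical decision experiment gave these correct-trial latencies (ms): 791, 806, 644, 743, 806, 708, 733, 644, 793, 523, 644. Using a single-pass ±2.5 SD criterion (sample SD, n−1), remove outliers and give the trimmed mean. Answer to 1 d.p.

712.3 ms

n = 11, ΣRT = 7835, M = 712.273
Σ(x−M)² = 81484.18; s = √(81484.18/10) = 90.269
Cutoffs: 712.273 ± 2.5·90.269 → [486.6, 937.9]
No RTs fall outside the cutoffs; all 11 retained. Mean = 7835/11 = 712.273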